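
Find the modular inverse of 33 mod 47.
Since 47 is prime, by Fermat 33^(-1) ≡ 33^{45} ≡ 10 (mod 47). Verify: 33 × 10 = 330 ≡ 1 (mod 47)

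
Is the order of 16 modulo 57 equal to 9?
Powers of 16 mod 57: 16^1≡16, 16^2≡28, 16^3≡49, 16^4≡43, 16^5≡4, 16^6≡7, 16^7≡55, 16^8≡25, 16^9≡1. First k with 16^k≡1 is k=9. Yes, ord_57(16) = 9.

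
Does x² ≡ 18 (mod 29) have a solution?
By Euler's criterion: 18^{14} ≡ 28 (mod 29). Since this equals -1 (≡ 28), 18 is not a QR.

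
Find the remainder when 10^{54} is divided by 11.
By Fermat: 10^{10} ≡ 1 mod 11. 54 = 5×10 + 4. So 10^{54} ≡ 10^{4} ≡ 1 mod 11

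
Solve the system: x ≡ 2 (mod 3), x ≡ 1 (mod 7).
M = 3 × 7 = 21. M₁ = 7, y₁ ≡ 1 (mod 3). M₂ = 3, y₂ ≡ 5 (mod 7). x = 2×7×1 + 1×3×5 ≡ 8 (mod 21)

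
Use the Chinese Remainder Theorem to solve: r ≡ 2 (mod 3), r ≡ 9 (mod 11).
M = 3 × 11 = 33. M₁ = 11, y₁ ≡ 2 (mod 3). M₂ = 3, y₂ ≡ 4 (mod 11). r = 2×11×2 + 9×3×4 ≡ 20 (mod 33)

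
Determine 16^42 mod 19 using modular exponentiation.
Using Fermat: 16^{18} ≡ 1 (mod 19). 42 ≡ 6 (mod 18). So 16^{42} ≡ 16^{6} ≡ 7 (mod 19)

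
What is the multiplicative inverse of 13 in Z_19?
Since 19 is prime, by Fermat 13^(-1) ≡ 13^{17} ≡ 3 mod 19. Verify: 13 × 3 = 39 ≡ 1 mod 19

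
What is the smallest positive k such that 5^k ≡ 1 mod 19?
Powers of 5 mod 19: 5^1≡5, 5^2≡6, 5^3≡11, 5^4≡17, 5^5≡9, 5^6≡7, 5^7≡16, 5^8≡4, 5^9≡1. ord_19(5) = 9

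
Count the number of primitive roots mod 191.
Number of primitive roots mod 191 = φ(p-1) = φ(190) = 72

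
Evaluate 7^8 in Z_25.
By repeated squaring (mod 25): 7^{1}≡7, 7^{2}≡24, 7^{4}≡1, 7^{8}≡1. So 7^{8} ≡ 1 (mod 25)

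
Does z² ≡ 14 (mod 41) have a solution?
By Euler's criterion: 14^{20} ≡ 40 (mod 41). Since this equals -1 (≡ 40), 14 is not a QR.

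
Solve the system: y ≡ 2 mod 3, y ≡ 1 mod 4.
M = 3 × 4 = 12. M₁ = 4, y₁ ≡ 1 mod 3. M₂ = 3, y₂ ≡ 3 mod 4. y = 2×4×1 + 1×3×3 ≡ 5 mod 12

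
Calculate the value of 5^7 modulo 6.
By repeated squaring (mod 6): 5^{1}≡5, 5^{2}≡1, 5^{4}≡1. Then 5^{7} = 5^{4+2+1} ≡ 1 × 1 × 5 ≡ 5 (mod 6)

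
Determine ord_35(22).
Powers of 22 mod 35: 22^1≡22, 22^2≡29, 22^3≡8, 22^4≡1. Order = 4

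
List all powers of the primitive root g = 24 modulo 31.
24^1, 24^2, ..., 24^{30} mod 31: [24, 18, 29, 14, 26, 4, 3, 10, 23, 25, 11, 16, 12, 9, 30, 7, 13, 2, 17, 5, 27, 28, 21, 8, 6, 20, 15, 19, 22, 1]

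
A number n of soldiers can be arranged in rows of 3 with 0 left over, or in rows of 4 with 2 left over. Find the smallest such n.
M = 3 × 4 = 12. M₁ = 4, y₁ ≡ 1 mod 3. M₂ = 3, y₂ ≡ 3 mod 4. n = 0×4×1 + 2×3×3 ≡ 6 mod 12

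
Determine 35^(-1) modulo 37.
Since 37 is prime, by Fermat 35^(-1) ≡ 35^{35} ≡ 18 mod 37. Verify: 35 × 18 = 630 ≡ 1 mod 37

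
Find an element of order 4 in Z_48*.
5 has order 4 mod 48 since 5^{4} ≡ 1 (mod 48) and no smaller power works.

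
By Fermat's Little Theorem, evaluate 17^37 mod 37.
By Fermat: 17^{36} ≡ 1 (mod 37). So 17^{37} = 17^{36} · 17^{1} ≡ 17^{1} ≡ 17 (mod 37)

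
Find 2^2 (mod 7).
2^{2} = 4 ≡ 4 (mod 7)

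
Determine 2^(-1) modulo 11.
Since 11 is prime, by Fermat 2^(-1) ≡ 2^{9} ≡ 6 mod 11. Verify: 2 × 6 = 12 ≡ 1 mod 11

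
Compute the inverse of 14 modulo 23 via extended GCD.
Extended GCD: 14(5) + 23(-3) = 1. So 14^(-1) ≡ 5 mod 23. Verify: 14 × 5 = 70 ≡ 1 mod 23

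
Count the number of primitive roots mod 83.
A prime p has φ(p-1) primitive roots; here φ(82) = 40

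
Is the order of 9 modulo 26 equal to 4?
Powers of 9 mod 26: 9^1≡9, 9^2≡3, 9^3≡1. Already 9^3≡1, so the order is 3 < 4. No, the actual order is 3.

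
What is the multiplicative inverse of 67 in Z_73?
Since 73 is prime, by Fermat 67^(-1) ≡ 67^{71} ≡ 12 mod 73. Verify: 67 × 12 = 804 ≡ 1 mod 73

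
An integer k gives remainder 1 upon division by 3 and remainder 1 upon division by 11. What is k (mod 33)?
M = 3 × 11 = 33. M₁ = 11, y₁ ≡ 2 (mod 3). M₂ = 3, y₂ ≡ 4 (mod 11). k = 1×11×2 + 1×3×4 ≡ 1 (mod 33)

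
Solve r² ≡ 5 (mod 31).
The square roots of 5 mod 31 are 25 and 6. Verify: 25² = 625 ≡ 5 (mod 31)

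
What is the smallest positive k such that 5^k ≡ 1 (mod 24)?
Powers of 5 mod 24: 5^1≡5, 5^2≡1. So the order of 5 is 2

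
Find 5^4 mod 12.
5^{4} = 625 ≡ 1 mod 12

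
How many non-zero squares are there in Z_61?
Exactly half the non-zero residues mod a prime are QRs: (61-1)/2 = 30.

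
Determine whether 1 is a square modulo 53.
By Euler's criterion: 1^{26} ≡ 1 (mod 53). Since this equals 1, 1 is a QR.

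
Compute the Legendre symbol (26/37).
(26/37) = 26^{18} mod 37 = 1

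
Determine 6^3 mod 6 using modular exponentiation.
6^{3} = 216 ≡ 0 mod 6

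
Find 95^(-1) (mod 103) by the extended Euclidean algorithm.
Extended GCD: 95(-13) + 103(12) = 1. So 95^(-1) ≡ -13 ≡ 90 (mod 103). Verify: 95 × 90 = 8550 ≡ 1 (mod 103)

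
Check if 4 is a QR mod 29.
By Euler's criterion: 4^{14} ≡ 1 mod 29. Since this equals 1, 4 is a QR.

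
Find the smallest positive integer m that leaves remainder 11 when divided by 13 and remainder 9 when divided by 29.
M = 13 × 29 = 377. M₁ = 29, y₁ ≡ 9 (mod 13). M₂ = 13, y₂ ≡ 9 (mod 29). m = 11×29×9 + 9×13×9 ≡ 154 (mod 377)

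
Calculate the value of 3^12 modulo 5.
Using Fermat: 3^{4} ≡ 1 (mod 5). 12 ≡ 0 (mod 4). So 3^{12} ≡ 3^{0} ≡ 1 (mod 5)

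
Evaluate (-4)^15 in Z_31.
By repeated squaring mod 31: (-4)^{1}≡27, (-4)^{2}≡16, (-4)^{4}≡8, (-4)^{8}≡2. Then (-4)^{15} = (-4)^{8+4+2+1} ≡ 2 × 8 × 16 × 27 ≡ 30 mod 31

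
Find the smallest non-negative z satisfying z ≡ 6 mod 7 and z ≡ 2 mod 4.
M = 7 × 4 = 28. M₁ = 4, y₁ ≡ 2 mod 7. M₂ = 7, y₂ ≡ 3 mod 4. z = 6×4×2 + 2×7×3 ≡ 6 mod 28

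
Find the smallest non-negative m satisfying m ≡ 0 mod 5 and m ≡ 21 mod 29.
M = 5 × 29 = 145. M₁ = 29, y₁ ≡ 4 mod 5. M₂ = 5, y₂ ≡ 6 mod 29. m = 0×29×4 + 21×5×6 ≡ 50 mod 145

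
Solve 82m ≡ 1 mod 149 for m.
Since 149 is prime, by Fermat 82^(-1) ≡ 82^{147} ≡ 20 mod 149. Verify: 82 × 20 = 1640 ≡ 1 mod 149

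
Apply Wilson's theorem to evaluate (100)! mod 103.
(102)! = (100)! × (101) × (102) ≡ -1 mod 103. So (100)! ≡ -1 × [(102)(101)]^(-1) ≡ 51 mod 103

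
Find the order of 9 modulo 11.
Powers of 9 mod 11: 9^1≡9, 9^2≡4, 9^3≡3, 9^4≡5, 9^5≡1. Order = 5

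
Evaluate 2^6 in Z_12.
By repeated squaring (mod 12): 2^{1}≡2, 2^{2}≡4, 2^{4}≡4. Then 2^{6} = 2^{4+2} ≡ 4 × 4 ≡ 4 (mod 12)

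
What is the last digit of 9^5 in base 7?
By repeated squaring (mod 7): 9^{1}≡2, 9^{2}≡4, 9^{4}≡2. Then 9^{5} = 9^{4+1} ≡ 2 × 2 ≡ 4 (mod 7)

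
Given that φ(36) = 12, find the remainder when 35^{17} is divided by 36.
By Euler: 35^{12} ≡ 1 (mod 36) since gcd(35, 36) = 1. 17 = 1×12 + 5. So 35^{17} ≡ 35^{5} ≡ 35 (mod 36)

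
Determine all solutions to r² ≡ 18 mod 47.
The square roots of 18 mod 47 are 21 and 26. Verify: 21² = 441 ≡ 18 mod 47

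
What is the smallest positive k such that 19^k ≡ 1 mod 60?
Powers of 19 mod 60: 19^1≡19, 19^2≡1. So the order of 19 is 2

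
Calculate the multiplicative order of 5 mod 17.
Powers of 5 mod 17: 5^1≡5, 5^2≡8, 5^3≡6, 5^4≡13, 5^5≡14, 5^6≡2, 5^7≡10, 5^8≡16, 5^9≡12, 5^10≡9, 5^11≡11, 5^12≡4, 5^13≡3, 5^14≡15, 5^15≡7, 5^16≡1. Order = 16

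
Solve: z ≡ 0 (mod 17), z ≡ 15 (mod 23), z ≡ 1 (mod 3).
M = 17 × 23 × 3 = 1173. M₁ = 69, y₁ ≡ 1 (mod 17). M₂ = 51, y₂ ≡ 14 (mod 23). M₃ = 391, y₃ ≡ 1 (mod 3). z = 0×69×1 + 15×51×14 + 1×391×1 ≡ 544 (mod 1173)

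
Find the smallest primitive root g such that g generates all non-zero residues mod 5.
g = 2. For each prime q|4: 2^{2}≡4, none ≡ 1, so ord_5(2) = 4 and 2 is a primitive root.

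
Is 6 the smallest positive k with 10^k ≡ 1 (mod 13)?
Powers of 10 mod 13: 10^1≡10, 10^2≡9, 10^3≡12, 10^4≡3, 10^5≡4, 10^6≡1. First k with 10^k≡1 is k=6. Yes, ord_13(10) = 6.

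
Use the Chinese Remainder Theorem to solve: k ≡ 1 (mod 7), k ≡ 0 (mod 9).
M = 7 × 9 = 63. M₁ = 9, y₁ ≡ 4 (mod 7). M₂ = 7, y₂ ≡ 4 (mod 9). k = 1×9×4 + 0×7×4 ≡ 36 (mod 63)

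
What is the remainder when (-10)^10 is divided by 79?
By repeated squaring (mod 79): (-10)^{1}≡69, (-10)^{2}≡21, (-10)^{4}≡46, (-10)^{8}≡62. Then (-10)^{10} = (-10)^{8+2} ≡ 62 × 21 ≡ 38 (mod 79)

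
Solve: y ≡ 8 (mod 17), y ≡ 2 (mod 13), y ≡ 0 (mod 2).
M = 17 × 13 × 2 = 442. M₁ = 26, y₁ ≡ 2 (mod 17). M₂ = 34, y₂ ≡ 5 (mod 13). M₃ = 221, y₃ ≡ 1 (mod 2). y = 8×26×2 + 2×34×5 + 0×221×1 ≡ 314 (mod 442)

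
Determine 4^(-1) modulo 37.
Since 37 is prime, by Fermat 4^(-1) ≡ 4^{35} ≡ 28 (mod 37). Verify: 4 × 28 = 112 ≡ 1 (mod 37)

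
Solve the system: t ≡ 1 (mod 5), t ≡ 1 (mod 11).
M = 5 × 11 = 55. M₁ = 11, y₁ ≡ 1 (mod 5). M₂ = 5, y₂ ≡ 9 (mod 11). t = 1×11×1 + 1×5×9 ≡ 1 (mod 55)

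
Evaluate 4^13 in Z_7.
Using Fermat: 4^{6} ≡ 1 (mod 7). 13 ≡ 1 (mod 6). So 4^{13} ≡ 4^{1} ≡ 4 (mod 7)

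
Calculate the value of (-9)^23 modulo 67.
By repeated squaring mod 67: (-9)^{1}≡58, (-9)^{2}≡14, (-9)^{4}≡62, (-9)^{8}≡25, (-9)^{16}≡22. Then (-9)^{23} = (-9)^{16+4+2+1} ≡ 22 × 62 × 14 × 58 ≡ 58 mod 67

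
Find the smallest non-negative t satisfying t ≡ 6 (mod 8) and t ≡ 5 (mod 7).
M = 8 × 7 = 56. M₁ = 7, y₁ ≡ 7 (mod 8). M₂ = 8, y₂ ≡ 1 (mod 7). t = 6×7×7 + 5×8×1 ≡ 54 (mod 56)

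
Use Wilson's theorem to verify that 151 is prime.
(150)! mod 151 = 150. Since this equals -1 mod 151, Wilson confirms 151 is prime.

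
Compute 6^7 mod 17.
By repeated squaring (mod 17): 6^{1}≡6, 6^{2}≡2, 6^{4}≡4. Then 6^{7} = 6^{4+2+1} ≡ 4 × 2 × 6 ≡ 14 (mod 17)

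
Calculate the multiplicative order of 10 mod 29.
Powers of 10 mod 29: 10^1≡10, 10^2≡13, 10^3≡14, 10^4≡24, 10^5≡8, 10^6≡22, 10^7≡17, 10^8≡25, 10^9≡18, 10^10≡6, 10^11≡2, 10^12≡20, 10^13≡26, 10^14≡28, 10^15≡19, 10^16≡16, 10^17≡15, 10^18≡5, 10^19≡21, 10^20≡7, 10^21≡12, 10^22≡4, 10^23≡11, 10^24≡23, 10^25≡27, 10^26≡9, 10^27≡3, 10^28≡1. So the order of 10 is 28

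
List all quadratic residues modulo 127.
Squares in Z_127*: {1, 2, 4, 8, 9, 11, 13, 15, 16, 17, 18, 19, 21, 22, 25, 26, 30, 31, 32, 34, 35, 36, 37, 38, 41, 42, 44, 47, 49, 50, 52, 60, 61, 62, 64, 68, 69, 70, 71, 72, 73, 74, 76, 79, 81, 82, 84, 87, 88, 94, 98, 99, 100, 103, 104, 107, 113, 115, 117, 120, 121, 122, 124}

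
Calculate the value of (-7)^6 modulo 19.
By repeated squaring mod 19: (-7)^{1}≡12, (-7)^{2}≡11, (-7)^{4}≡7. Then (-7)^{6} = (-7)^{4+2} ≡ 7 × 11 ≡ 1 mod 19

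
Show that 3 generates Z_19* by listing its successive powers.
3^1, 3^2, ..., 3^{18} mod 19: [3, 9, 8, 5, 15, 7, 2, 6, 18, 16, 10, 11, 14, 4, 12, 17, 13, 1]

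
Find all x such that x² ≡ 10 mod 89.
The square roots of 10 mod 89 are 30 and 59. Verify: 30² = 900 ≡ 10 mod 89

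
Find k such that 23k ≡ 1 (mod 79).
Since 79 is prime, by Fermat 23^(-1) ≡ 23^{77} ≡ 55 (mod 79). Verify: 23 × 55 = 1265 ≡ 1 (mod 79)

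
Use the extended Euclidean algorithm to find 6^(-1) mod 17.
Extended GCD: 6(3) + 17(-1) = 1. So 6^(-1) ≡ 3 (mod 17). Verify: 6 × 3 = 18 ≡ 1 (mod 17)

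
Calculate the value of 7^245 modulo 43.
Using Fermat: 7^{42} ≡ 1 (mod 43). 245 ≡ 35 (mod 42). So 7^{245} ≡ 7^{35} ≡ 37 (mod 43)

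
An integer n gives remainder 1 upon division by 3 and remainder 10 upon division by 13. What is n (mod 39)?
M = 3 × 13 = 39. M₁ = 13, y₁ ≡ 1 (mod 3). M₂ = 3, y₂ ≡ 9 (mod 13). n = 1×13×1 + 10×3×9 ≡ 10 (mod 39)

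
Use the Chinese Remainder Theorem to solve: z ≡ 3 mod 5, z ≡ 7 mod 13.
M = 5 × 13 = 65. M₁ = 13, y₁ ≡ 2 mod 5. M₂ = 5, y₂ ≡ 8 mod 13. z = 3×13×2 + 7×5×8 ≡ 33 mod 65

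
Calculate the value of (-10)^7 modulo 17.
By repeated squaring (mod 17): (-10)^{1}≡7, (-10)^{2}≡15, (-10)^{4}≡4. Then (-10)^{7} = (-10)^{4+2+1} ≡ 4 × 15 × 7 ≡ 12 (mod 17)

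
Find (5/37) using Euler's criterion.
(5/37) = 5^{18} mod 37 = -1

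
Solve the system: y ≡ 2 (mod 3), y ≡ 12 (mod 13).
M = 3 × 13 = 39. M₁ = 13, y₁ ≡ 1 (mod 3). M₂ = 3, y₂ ≡ 9 (mod 13). y = 2×13×1 + 12×3×9 ≡ 38 (mod 39)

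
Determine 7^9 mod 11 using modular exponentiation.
By repeated squaring mod 11: 7^{1}≡7, 7^{2}≡5, 7^{4}≡3, 7^{8}≡9. Then 7^{9} = 7^{8+1} ≡ 9 × 7 ≡ 8 mod 11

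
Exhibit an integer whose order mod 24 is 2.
17 has order 2 mod 24 since 17^{2} ≡ 1 mod 24 and no smaller power works.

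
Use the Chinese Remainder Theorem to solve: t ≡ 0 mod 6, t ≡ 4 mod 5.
M = 6 × 5 = 30. M₁ = 5, y₁ ≡ 5 mod 6. M₂ = 6, y₂ ≡ 1 mod 5. t = 0×5×5 + 4×6×1 ≡ 24 mod 30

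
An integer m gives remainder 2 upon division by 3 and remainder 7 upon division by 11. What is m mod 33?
M = 3 × 11 = 33. M₁ = 11, y₁ ≡ 2 mod 3. M₂ = 3, y₂ ≡ 4 mod 11. m = 2×11×2 + 7×3×4 ≡ 29 mod 33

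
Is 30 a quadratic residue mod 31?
By Euler's criterion: 30^{15} ≡ 30 (mod 31). Since this equals -1 (≡ 30), 30 is not a QR.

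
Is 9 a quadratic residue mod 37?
By Euler's criterion: 9^{18} ≡ 1 mod 37. Since this equals 1, 9 is a QR.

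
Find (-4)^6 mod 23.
By repeated squaring mod 23: (-4)^{1}≡19, (-4)^{2}≡16, (-4)^{4}≡3. Then (-4)^{6} = (-4)^{4+2} ≡ 3 × 16 ≡ 2 mod 23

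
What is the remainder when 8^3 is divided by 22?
8^{3} = 512 ≡ 6 (mod 22)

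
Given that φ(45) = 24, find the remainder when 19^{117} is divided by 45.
By Euler: 19^{24} ≡ 1 mod 45 since gcd(19, 45) = 1. 117 = 4×24 + 21. So 19^{117} ≡ 19^{21} ≡ 19 mod 45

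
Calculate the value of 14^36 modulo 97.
By repeated squaring (mod 97): 14^{1}≡14, 14^{2}≡2, 14^{4}≡4, 14^{8}≡16, 14^{16}≡62, 14^{32}≡61. Then 14^{36} = 14^{32+4} ≡ 61 × 4 ≡ 50 (mod 97)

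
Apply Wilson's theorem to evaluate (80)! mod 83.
(82)! = (80)! × (81) × (82) ≡ -1 (mod 83). So (80)! ≡ -1 × [(82)(81)]^(-1) ≡ 41 (mod 83)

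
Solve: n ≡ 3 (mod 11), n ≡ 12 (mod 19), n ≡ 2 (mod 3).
M = 11 × 19 × 3 = 627. M₁ = 57, y₁ ≡ 6 (mod 11). M₂ = 33, y₂ ≡ 15 (mod 19). M₃ = 209, y₃ ≡ 2 (mod 3). n = 3×57×6 + 12×33×15 + 2×209×2 ≡ 278 (mod 627)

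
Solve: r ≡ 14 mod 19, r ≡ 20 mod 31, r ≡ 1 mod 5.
M = 19 × 31 × 5 = 2945. M₁ = 155, y₁ ≡ 13 mod 19. M₂ = 95, y₂ ≡ 16 mod 31. M₃ = 589, y₃ ≡ 4 mod 5. r = 14×155×13 + 20×95×16 + 1×589×4 ≡ 2066 mod 2945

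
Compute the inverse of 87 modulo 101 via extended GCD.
Extended GCD: 87(36) + 101(-31) = 1. So 87^(-1) ≡ 36 mod 101. Verify: 87 × 36 = 3132 ≡ 1 mod 101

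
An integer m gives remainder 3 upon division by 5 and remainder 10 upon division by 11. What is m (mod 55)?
M = 5 × 11 = 55. M₁ = 11, y₁ ≡ 1 (mod 5). M₂ = 5, y₂ ≡ 9 (mod 11). m = 3×11×1 + 10×5×9 ≡ 43 (mod 55)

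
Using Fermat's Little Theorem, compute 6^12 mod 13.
By Fermat's Little Theorem, 6^{12} ≡ 1 mod 13 since 13 is prime and gcd(6, 13) = 1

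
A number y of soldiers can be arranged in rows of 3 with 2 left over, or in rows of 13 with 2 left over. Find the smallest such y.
M = 3 × 13 = 39. M₁ = 13, y₁ ≡ 1 (mod 3). M₂ = 3, y₂ ≡ 9 (mod 13). y = 2×13×1 + 2×3×9 ≡ 2 (mod 39)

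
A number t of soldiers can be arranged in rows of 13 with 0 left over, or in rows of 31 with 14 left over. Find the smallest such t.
M = 13 × 31 = 403. M₁ = 31, y₁ ≡ 8 (mod 13). M₂ = 13, y₂ ≡ 12 (mod 31). t = 0×31×8 + 14×13×12 ≡ 169 (mod 403)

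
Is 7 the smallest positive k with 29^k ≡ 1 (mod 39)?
Powers of 29 mod 39: 29^1≡29, 29^2≡22, 29^3≡14, 29^4≡16, 29^5≡35, 29^6≡1. Already 29^6≡1, so the order is 6 < 7. No, the actual order is 6.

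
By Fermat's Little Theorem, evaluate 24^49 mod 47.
By Fermat: 24^{46} ≡ 1 (mod 47). So 24^{49} = 24^{46} · 24^{3} ≡ 24^{3} ≡ 6 (mod 47)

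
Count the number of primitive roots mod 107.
Number of primitive roots mod 107 = φ(p-1) = φ(106) = 52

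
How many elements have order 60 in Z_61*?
Number of primitive roots mod 61 = φ(p-1) = φ(60) = 16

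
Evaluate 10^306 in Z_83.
Using Fermat: 10^{82} ≡ 1 (mod 83). 306 ≡ 60 (mod 82). So 10^{306} ≡ 10^{60} ≡ 41 (mod 83)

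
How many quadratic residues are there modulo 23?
The squaring map on Z_23* is 2-to-1, so there are (22)/2 = 11 QRs.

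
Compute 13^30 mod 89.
By repeated squaring (mod 89): 13^{1}≡13, 13^{2}≡80, 13^{4}≡81, 13^{8}≡64, 13^{16}≡2. Then 13^{30} = 13^{16+8+4+2} ≡ 2 × 64 × 81 × 80 ≡ 49 (mod 89)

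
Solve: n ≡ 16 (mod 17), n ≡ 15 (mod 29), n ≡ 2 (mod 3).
M = 17 × 29 × 3 = 1479. M₁ = 87, y₁ ≡ 9 (mod 17). M₂ = 51, y₂ ≡ 4 (mod 29). M₃ = 493, y₃ ≡ 1 (mod 3). n = 16×87×9 + 15×51×4 + 2×493×1 ≡ 305 (mod 1479)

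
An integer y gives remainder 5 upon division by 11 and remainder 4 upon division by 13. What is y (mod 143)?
M = 11 × 13 = 143. M₁ = 13, y₁ ≡ 6 (mod 11). M₂ = 11, y₂ ≡ 6 (mod 13). y = 5×13×6 + 4×11×6 ≡ 82 (mod 143)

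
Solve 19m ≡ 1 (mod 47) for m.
Since 47 is prime, by Fermat 19^(-1) ≡ 19^{45} ≡ 5 (mod 47). Verify: 19 × 5 = 95 ≡ 1 (mod 47)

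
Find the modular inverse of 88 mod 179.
Since 179 is prime, by Fermat 88^(-1) ≡ 88^{177} ≡ 59 (mod 179). Verify: 88 × 59 = 5192 ≡ 1 (mod 179)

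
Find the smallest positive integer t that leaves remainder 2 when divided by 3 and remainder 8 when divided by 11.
M = 3 × 11 = 33. M₁ = 11, y₁ ≡ 2 mod 3. M₂ = 3, y₂ ≡ 4 mod 11. t = 2×11×2 + 8×3×4 ≡ 8 mod 33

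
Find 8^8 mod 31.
By repeated squaring mod 31: 8^{1}≡8, 8^{2}≡2, 8^{4}≡4, 8^{8}≡16. So 8^{8} ≡ 16 mod 31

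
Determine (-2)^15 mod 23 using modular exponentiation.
By repeated squaring mod 23: (-2)^{1}≡21, (-2)^{2}≡4, (-2)^{4}≡16, (-2)^{8}≡3. Then (-2)^{15} = (-2)^{8+4+2+1} ≡ 3 × 16 × 4 × 21 ≡ 7 mod 23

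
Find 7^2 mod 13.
7^{2} = 49 ≡ 10 mod 13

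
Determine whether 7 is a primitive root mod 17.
ord_17(7) divides 16. For each prime q|16: 7^{8}≡16, none ≡ 1. So 7 has order 16 and is a primitive root mod 17.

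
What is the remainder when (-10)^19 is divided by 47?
By repeated squaring (mod 47): (-10)^{1}≡37, (-10)^{2}≡6, (-10)^{4}≡36, (-10)^{8}≡27, (-10)^{16}≡24. Then (-10)^{19} = (-10)^{16+2+1} ≡ 24 × 6 × 37 ≡ 17 (mod 47)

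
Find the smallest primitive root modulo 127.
g = 3. Powers: [3, 9, 27, 81, 116, 94, 28, ...] generates all 126 non-zero residues.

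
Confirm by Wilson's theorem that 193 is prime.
(192)! mod 193 = 192. Since this equals -1 mod 193, Wilson confirms 193 is prime.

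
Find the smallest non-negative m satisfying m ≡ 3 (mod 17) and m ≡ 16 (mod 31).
M = 17 × 31 = 527. M₁ = 31, y₁ ≡ 11 (mod 17). M₂ = 17, y₂ ≡ 11 (mod 31). m = 3×31×11 + 16×17×11 ≡ 326 (mod 527)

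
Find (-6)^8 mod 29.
By repeated squaring mod 29: (-6)^{1}≡23, (-6)^{2}≡7, (-6)^{4}≡20, (-6)^{8}≡23. So (-6)^{8} ≡ 23 mod 29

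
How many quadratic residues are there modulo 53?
Exactly half the non-zero residues mod a prime are QRs: (53-1)/2 = 26.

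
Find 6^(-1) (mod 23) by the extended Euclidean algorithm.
Extended GCD: 6(4) + 23(-1) = 1. So 6^(-1) ≡ 4 (mod 23). Verify: 6 × 4 = 24 ≡ 1 (mod 23)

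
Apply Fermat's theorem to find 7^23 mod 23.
By Fermat: 7^{22} ≡ 1 mod 23. So 7^{23} = 7^{22} · 7^{1} ≡ 7^{1} ≡ 7 mod 23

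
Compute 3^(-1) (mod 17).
Since 17 is prime, by Fermat 3^(-1) ≡ 3^{15} ≡ 6 (mod 17). Verify: 3 × 6 = 18 ≡ 1 (mod 17)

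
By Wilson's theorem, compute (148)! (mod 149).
By Wilson's theorem, (148)! ≡ -1 ≡ 148 (mod 149)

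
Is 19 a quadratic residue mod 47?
By Euler's criterion: 19^{23} ≡ 46 (mod 47). Since this equals -1 (≡ 46), 19 is not a QR.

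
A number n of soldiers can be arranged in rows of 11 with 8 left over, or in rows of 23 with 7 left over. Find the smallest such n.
M = 11 × 23 = 253. M₁ = 23, y₁ ≡ 1 mod 11. M₂ = 11, y₂ ≡ 21 mod 23. n = 8×23×1 + 7×11×21 ≡ 30 mod 253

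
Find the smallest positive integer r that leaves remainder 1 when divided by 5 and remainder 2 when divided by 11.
M = 5 × 11 = 55. M₁ = 11, y₁ ≡ 1 (mod 5). M₂ = 5, y₂ ≡ 9 (mod 11). r = 1×11×1 + 2×5×9 ≡ 46 (mod 55)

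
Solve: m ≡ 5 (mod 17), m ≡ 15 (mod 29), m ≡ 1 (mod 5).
M = 17 × 29 × 5 = 2465. M₁ = 145, y₁ ≡ 2 (mod 17). M₂ = 85, y₂ ≡ 14 (mod 29). M₃ = 493, y₃ ≡ 2 (mod 5). m = 5×145×2 + 15×85×14 + 1×493×2 ≡ 566 (mod 2465)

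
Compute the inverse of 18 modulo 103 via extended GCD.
Extended GCD: 18(-40) + 103(7) = 1. So 18^(-1) ≡ -40 ≡ 63 mod 103. Verify: 18 × 63 = 1134 ≡ 1 mod 103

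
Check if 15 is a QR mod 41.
By Euler's criterion: 15^{20} ≡ 40 mod 41. Since this equals -1 (≡ 40), 15 is not a QR.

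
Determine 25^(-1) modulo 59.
Since 59 is prime, by Fermat 25^(-1) ≡ 25^{57} ≡ 26 mod 59. Verify: 25 × 26 = 650 ≡ 1 mod 59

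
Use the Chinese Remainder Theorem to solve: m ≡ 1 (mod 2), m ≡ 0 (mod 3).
M = 2 × 3 = 6. M₁ = 3, y₁ ≡ 1 (mod 2). M₂ = 2, y₂ ≡ 2 (mod 3). m = 1×3×1 + 0×2×2 ≡ 3 (mod 6)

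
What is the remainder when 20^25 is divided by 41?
By repeated squaring (mod 41): 20^{1}≡20, 20^{2}≡31, 20^{4}≡18, 20^{8}≡37, 20^{16}≡16. Then 20^{25} = 20^{16+8+1} ≡ 16 × 37 × 20 ≡ 32 (mod 41)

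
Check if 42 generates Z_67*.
42^{22} ≡ 1 (mod 67) and 22 < 66, so ord_67(42) = 22 ≠ 66 and 42 is not a primitive root.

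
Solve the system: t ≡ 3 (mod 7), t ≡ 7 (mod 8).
M = 7 × 8 = 56. M₁ = 8, y₁ ≡ 1 (mod 7). M₂ = 7, y₂ ≡ 7 (mod 8). t = 3×8×1 + 7×7×7 ≡ 31 (mod 56)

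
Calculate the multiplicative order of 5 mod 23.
Powers of 5 mod 23: 5^1≡5, 5^2≡2, 5^3≡10, 5^4≡4, 5^5≡20, 5^6≡8, 5^7≡17, 5^8≡16, 5^9≡11, 5^10≡9, 5^11≡22, 5^12≡18, 5^13≡21, 5^14≡13, 5^15≡19, 5^16≡3, 5^17≡15, 5^18≡6, 5^19≡7, 5^20≡12, 5^21≡14, 5^22≡1. So the order of 5 is 22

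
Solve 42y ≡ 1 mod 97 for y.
Since 97 is prime, by Fermat 42^(-1) ≡ 42^{95} ≡ 67 mod 97. Verify: 42 × 67 = 2814 ≡ 1 mod 97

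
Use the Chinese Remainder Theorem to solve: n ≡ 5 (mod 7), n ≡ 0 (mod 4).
M = 7 × 4 = 28. M₁ = 4, y₁ ≡ 2 (mod 7). M₂ = 7, y₂ ≡ 3 (mod 4). n = 5×4×2 + 0×7×3 ≡ 12 (mod 28)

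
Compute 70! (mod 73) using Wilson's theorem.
(72)! = (70)! × (71) × (72) ≡ -1 (mod 73). So (70)! ≡ -1 × [(72)(71)]^(-1) ≡ 36 (mod 73)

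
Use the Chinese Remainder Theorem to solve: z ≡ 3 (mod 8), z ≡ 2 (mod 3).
M = 8 × 3 = 24. M₁ = 3, y₁ ≡ 3 (mod 8). M₂ = 8, y₂ ≡ 2 (mod 3). z = 3×3×3 + 2×8×2 ≡ 11 (mod 24)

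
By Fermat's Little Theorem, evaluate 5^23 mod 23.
By Fermat: 5^{22} ≡ 1 (mod 23). So 5^{23} = 5^{22} · 5^{1} ≡ 5^{1} ≡ 5 (mod 23)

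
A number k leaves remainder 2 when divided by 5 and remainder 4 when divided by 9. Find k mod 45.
M = 5 × 9 = 45. M₁ = 9, y₁ ≡ 4 mod 5. M₂ = 5, y₂ ≡ 2 mod 9. k = 2×9×4 + 4×5×2 ≡ 22 mod 45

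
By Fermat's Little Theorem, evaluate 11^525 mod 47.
By Fermat: 11^{46} ≡ 1 (mod 47). 525 ≡ 19 (mod 46). So 11^{525} ≡ 11^{19} ≡ 45 (mod 47)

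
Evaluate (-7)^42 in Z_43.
Using Fermat: (-7)^{42} ≡ 1 (mod 43). 42 ≡ 0 (mod 42). So (-7)^{42} ≡ (-7)^{0} ≡ 1 (mod 43)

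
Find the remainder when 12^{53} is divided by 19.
By Fermat: 12^{18} ≡ 1 mod 19. 53 = 2×18 + 17. So 12^{53} ≡ 12^{17} ≡ 8 mod 19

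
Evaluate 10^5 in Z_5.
By repeated squaring (mod 5): 10^{1}≡0, 10^{2}≡0, 10^{4}≡0. Then 10^{5} = 10^{4+1} ≡ 0 × 0 ≡ 0 (mod 5)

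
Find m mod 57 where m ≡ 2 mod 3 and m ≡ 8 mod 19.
M = 3 × 19 = 57. M₁ = 19, y₁ ≡ 1 mod 3. M₂ = 3, y₂ ≡ 13 mod 19. m = 2×19×1 + 8×3×13 ≡ 8 mod 57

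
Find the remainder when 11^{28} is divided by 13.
By Fermat: 11^{12} ≡ 1 mod 13. 28 = 2×12 + 4. So 11^{28} ≡ 11^{4} ≡ 3 mod 13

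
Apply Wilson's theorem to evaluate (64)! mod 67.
(66)! = (64)! × (65) × (66) ≡ -1 mod 67. So (64)! ≡ -1 × [(66)(65)]^(-1) ≡ 33 mod 67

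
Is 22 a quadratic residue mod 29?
By Euler's criterion: 22^{14} ≡ 1 (mod 29). Since this equals 1, 22 is a QR.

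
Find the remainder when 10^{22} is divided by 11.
By Fermat: 10^{10} ≡ 1 (mod 11). 22 = 2×10 + 2. So 10^{22} ≡ 10^{2} ≡ 1 (mod 11)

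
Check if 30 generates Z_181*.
30^{60} ≡ 1 mod 181 and 60 < 180, so ord_181(30) = 60 ≠ 180 and 30 is not a primitive root.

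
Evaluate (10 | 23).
(10/23) = 10^{11} mod 23 = -1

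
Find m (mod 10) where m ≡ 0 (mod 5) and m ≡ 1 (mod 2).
M = 5 × 2 = 10. M₁ = 2, y₁ ≡ 3 (mod 5). M₂ = 5, y₂ ≡ 1 (mod 2). m = 0×2×3 + 1×5×1 ≡ 5 (mod 10)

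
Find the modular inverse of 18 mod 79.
Since 79 is prime, by Fermat 18^(-1) ≡ 18^{77} ≡ 22 (mod 79). Verify: 18 × 22 = 396 ≡ 1 (mod 79)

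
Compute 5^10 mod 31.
By repeated squaring (mod 31): 5^{1}≡5, 5^{2}≡25, 5^{4}≡5, 5^{8}≡25. Then 5^{10} = 5^{8+2} ≡ 25 × 25 ≡ 5 (mod 31)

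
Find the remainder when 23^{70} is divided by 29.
By Fermat: 23^{28} ≡ 1 (mod 29). 70 = 2×28 + 14. So 23^{70} ≡ 23^{14} ≡ 1 (mod 29)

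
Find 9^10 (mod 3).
By repeated squaring (mod 3): 9^{1}≡0, 9^{2}≡0, 9^{4}≡0, 9^{8}≡0. Then 9^{10} = 9^{8+2} ≡ 0 × 0 ≡ 0 (mod 3)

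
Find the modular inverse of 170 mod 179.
Since 179 is prime, by Fermat 170^(-1) ≡ 170^{177} ≡ 159 (mod 179). Verify: 170 × 159 = 27030 ≡ 1 (mod 179)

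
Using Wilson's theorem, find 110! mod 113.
(112)! = (110)! × (111) × (112) ≡ -1 (mod 113). So (110)! ≡ -1 × [(112)(111)]^(-1) ≡ 56 (mod 113)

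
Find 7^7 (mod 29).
By repeated squaring (mod 29): 7^{1}≡7, 7^{2}≡20, 7^{4}≡23. Then 7^{7} = 7^{4+2+1} ≡ 23 × 20 × 7 ≡ 1 (mod 29)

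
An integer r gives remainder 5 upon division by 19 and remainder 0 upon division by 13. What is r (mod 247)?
M = 19 × 13 = 247. M₁ = 13, y₁ ≡ 3 (mod 19). M₂ = 19, y₂ ≡ 11 (mod 13). r = 5×13×3 + 0×19×11 ≡ 195 (mod 247)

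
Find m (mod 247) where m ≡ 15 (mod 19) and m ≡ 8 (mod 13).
M = 19 × 13 = 247. M₁ = 13, y₁ ≡ 3 (mod 19). M₂ = 19, y₂ ≡ 11 (mod 13). m = 15×13×3 + 8×19×11 ≡ 34 (mod 247)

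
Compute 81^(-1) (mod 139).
Since 139 is prime, by Fermat 81^(-1) ≡ 81^{137} ≡ 127 (mod 139). Verify: 81 × 127 = 10287 ≡ 1 (mod 139)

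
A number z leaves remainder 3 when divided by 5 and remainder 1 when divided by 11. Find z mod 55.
M = 5 × 11 = 55. M₁ = 11, y₁ ≡ 1 mod 5. M₂ = 5, y₂ ≡ 9 mod 11. z = 3×11×1 + 1×5×9 ≡ 23 mod 55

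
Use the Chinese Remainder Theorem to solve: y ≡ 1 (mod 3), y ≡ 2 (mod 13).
M = 3 × 13 = 39. M₁ = 13, y₁ ≡ 1 (mod 3). M₂ = 3, y₂ ≡ 9 (mod 13). y = 1×13×1 + 2×3×9 ≡ 28 (mod 39)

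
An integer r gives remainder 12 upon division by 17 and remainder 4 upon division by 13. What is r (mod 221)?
M = 17 × 13 = 221. M₁ = 13, y₁ ≡ 4 (mod 17). M₂ = 17, y₂ ≡ 10 (mod 13). r = 12×13×4 + 4×17×10 ≡ 199 (mod 221)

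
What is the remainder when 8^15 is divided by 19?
By repeated squaring mod 19: 8^{1}≡8, 8^{2}≡7, 8^{4}≡11, 8^{8}≡7. Then 8^{15} = 8^{8+4+2+1} ≡ 7 × 11 × 7 × 8 ≡ 18 mod 19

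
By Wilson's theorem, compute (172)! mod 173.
By Wilson's theorem, (172)! ≡ -1 ≡ 172 mod 173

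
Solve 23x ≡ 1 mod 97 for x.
Since 97 is prime, by Fermat 23^(-1) ≡ 23^{95} ≡ 38 mod 97. Verify: 23 × 38 = 874 ≡ 1 mod 97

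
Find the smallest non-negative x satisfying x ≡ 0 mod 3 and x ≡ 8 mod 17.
M = 3 × 17 = 51. M₁ = 17, y₁ ≡ 2 mod 3. M₂ = 3, y₂ ≡ 6 mod 17. x = 0×17×2 + 8×3×6 ≡ 42 mod 51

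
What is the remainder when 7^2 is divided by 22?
7^{2} = 49 ≡ 5 mod 22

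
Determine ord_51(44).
Powers of 44 mod 51: 44^1≡44, 44^2≡49, 44^3≡14, 44^4≡4, 44^5≡23, 44^6≡43, 44^7≡5, 44^8≡16, 44^9≡41, 44^10≡19, 44^11≡20, 44^12≡13, 44^13≡11, 44^14≡25, 44^15≡29, 44^16≡1. ord_51(44) = 16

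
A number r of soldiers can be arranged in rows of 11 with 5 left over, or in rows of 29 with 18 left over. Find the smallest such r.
M = 11 × 29 = 319. M₁ = 29, y₁ ≡ 8 mod 11. M₂ = 11, y₂ ≡ 8 mod 29. r = 5×29×8 + 18×11×8 ≡ 192 mod 319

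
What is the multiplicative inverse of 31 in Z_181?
Since 181 is prime, by Fermat 31^(-1) ≡ 31^{179} ≡ 146 (mod 181). Verify: 31 × 146 = 4526 ≡ 1 (mod 181)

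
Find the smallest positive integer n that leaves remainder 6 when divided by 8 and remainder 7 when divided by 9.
M = 8 × 9 = 72. M₁ = 9, y₁ ≡ 1 mod 8. M₂ = 8, y₂ ≡ 8 mod 9. n = 6×9×1 + 7×8×8 ≡ 70 mod 72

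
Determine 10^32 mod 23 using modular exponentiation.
Using Fermat: 10^{22} ≡ 1 (mod 23). 32 ≡ 10 (mod 22). So 10^{32} ≡ 10^{10} ≡ 16 (mod 23)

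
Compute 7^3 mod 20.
7^{3} = 343 ≡ 3 (mod 20)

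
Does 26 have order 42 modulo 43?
ord_43(26) divides 42. For each prime q|42: 26^{21}≡42, 26^{14}≡6, 26^{6}≡35, none ≡ 1. So 26 has order 42 and is a primitive root mod 43.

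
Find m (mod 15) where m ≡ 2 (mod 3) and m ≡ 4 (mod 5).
M = 3 × 5 = 15. M₁ = 5, y₁ ≡ 2 (mod 3). M₂ = 3, y₂ ≡ 2 (mod 5). m = 2×5×2 + 4×3×2 ≡ 14 (mod 15)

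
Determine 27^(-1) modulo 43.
Since 43 is prime, by Fermat 27^(-1) ≡ 27^{41} ≡ 8 mod 43. Verify: 27 × 8 = 216 ≡ 1 mod 43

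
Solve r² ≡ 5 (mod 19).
The square roots of 5 mod 19 are 9 and 10. Verify: 9² = 81 ≡ 5 (mod 19)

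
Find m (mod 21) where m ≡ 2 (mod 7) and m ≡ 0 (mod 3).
M = 7 × 3 = 21. M₁ = 3, y₁ ≡ 5 (mod 7). M₂ = 7, y₂ ≡ 1 (mod 3). m = 2×3×5 + 0×7×1 ≡ 9 (mod 21)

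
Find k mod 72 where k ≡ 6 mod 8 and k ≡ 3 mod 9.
M = 8 × 9 = 72. M₁ = 9, y₁ ≡ 1 mod 8. M₂ = 8, y₂ ≡ 8 mod 9. k = 6×9×1 + 3×8×8 ≡ 30 mod 72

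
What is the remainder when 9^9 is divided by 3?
By repeated squaring (mod 3): 9^{1}≡0, 9^{2}≡0, 9^{4}≡0, 9^{8}≡0. Then 9^{9} = 9^{8+1} ≡ 0 × 0 ≡ 0 (mod 3)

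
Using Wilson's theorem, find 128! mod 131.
(130)! = (128)! × (129) × (130) ≡ -1 (mod 131). So (128)! ≡ -1 × [(130)(129)]^(-1) ≡ 65 (mod 131)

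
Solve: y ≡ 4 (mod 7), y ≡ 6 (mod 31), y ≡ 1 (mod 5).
M = 7 × 31 × 5 = 1085. M₁ = 155, y₁ ≡ 1 (mod 7). M₂ = 35, y₂ ≡ 8 (mod 31). M₃ = 217, y₃ ≡ 3 (mod 5). y = 4×155×1 + 6×35×8 + 1×217×3 ≡ 781 (mod 1085)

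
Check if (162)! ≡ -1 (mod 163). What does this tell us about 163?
(162)! mod 163 = 162. Since this equals -1 (mod 163), Wilson confirms 163 is prime.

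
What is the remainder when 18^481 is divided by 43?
Using Fermat: 18^{42} ≡ 1 (mod 43). 481 ≡ 19 (mod 42). So 18^{481} ≡ 18^{19} ≡ 28 (mod 43)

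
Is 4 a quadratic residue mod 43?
By Euler's criterion: 4^{21} ≡ 1 (mod 43). Since this equals 1, 4 is a QR.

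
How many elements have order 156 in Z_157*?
There are φ(157-1) = φ(156) = 48 primitive roots modulo 157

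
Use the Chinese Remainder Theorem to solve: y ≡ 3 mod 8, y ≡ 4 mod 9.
M = 8 × 9 = 72. M₁ = 9, y₁ ≡ 1 mod 8. M₂ = 8, y₂ ≡ 8 mod 9. y = 3×9×1 + 4×8×8 ≡ 67 mod 72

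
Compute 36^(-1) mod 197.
Since 197 is prime, by Fermat 36^(-1) ≡ 36^{195} ≡ 104 mod 197. Verify: 36 × 104 = 3744 ≡ 1 mod 197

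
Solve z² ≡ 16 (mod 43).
The square roots of 16 mod 43 are 4 and 39. Verify: 4² = 16 ≡ 16 (mod 43)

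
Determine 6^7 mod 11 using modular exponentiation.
By repeated squaring mod 11: 6^{1}≡6, 6^{2}≡3, 6^{4}≡9. Then 6^{7} = 6^{4+2+1} ≡ 9 × 3 × 6 ≡ 8 mod 11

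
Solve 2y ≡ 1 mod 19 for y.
Since 19 is prime, by Fermat 2^(-1) ≡ 2^{17} ≡ 10 mod 19. Verify: 2 × 10 = 20 ≡ 1 mod 19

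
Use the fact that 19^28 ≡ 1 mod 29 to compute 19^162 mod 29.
By Fermat: 19^{28} ≡ 1 mod 29. 162 = 5×28 + 22. So 19^{162} ≡ 19^{22} ≡ 4 mod 29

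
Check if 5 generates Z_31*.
5^{3} ≡ 1 mod 31 and 3 < 30, so ord_31(5) = 3 ≠ 30 and 5 is not a primitive root.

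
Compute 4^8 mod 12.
By repeated squaring mod 12: 4^{1}≡4, 4^{2}≡4, 4^{4}≡4, 4^{8}≡4. So 4^{8} ≡ 4 mod 12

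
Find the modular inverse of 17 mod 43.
Since 43 is prime, by Fermat 17^(-1) ≡ 17^{41} ≡ 38 (mod 43). Verify: 17 × 38 = 646 ≡ 1 (mod 43)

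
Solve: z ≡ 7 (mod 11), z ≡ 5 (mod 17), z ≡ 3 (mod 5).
M = 11 × 17 × 5 = 935. M₁ = 85, y₁ ≡ 7 (mod 11). M₂ = 55, y₂ ≡ 13 (mod 17). M₃ = 187, y₃ ≡ 3 (mod 5). z = 7×85×7 + 5×55×13 + 3×187×3 ≡ 73 (mod 935)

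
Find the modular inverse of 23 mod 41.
Since 41 is prime, by Fermat 23^(-1) ≡ 23^{39} ≡ 25 (mod 41). Verify: 23 × 25 = 575 ≡ 1 (mod 41)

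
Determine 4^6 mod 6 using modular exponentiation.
By repeated squaring (mod 6): 4^{1}≡4, 4^{2}≡4, 4^{4}≡4. Then 4^{6} = 4^{4+2} ≡ 4 × 4 ≡ 4 (mod 6)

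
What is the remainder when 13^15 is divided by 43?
By repeated squaring mod 43: 13^{1}≡13, 13^{2}≡40, 13^{4}≡9, 13^{8}≡38. Then 13^{15} = 13^{8+4+2+1} ≡ 38 × 9 × 40 × 13 ≡ 35 mod 43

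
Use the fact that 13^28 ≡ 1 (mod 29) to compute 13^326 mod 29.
By Fermat: 13^{28} ≡ 1 (mod 29). 326 ≡ 18 (mod 28). So 13^{326} ≡ 13^{18} ≡ 25 (mod 29)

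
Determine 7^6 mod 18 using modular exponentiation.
By repeated squaring mod 18: 7^{1}≡7, 7^{2}≡13, 7^{4}≡7. Then 7^{6} = 7^{4+2} ≡ 7 × 13 ≡ 1 mod 18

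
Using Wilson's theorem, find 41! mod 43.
(42)! = (41)! × (42) ≡ -1 (mod 43). So (41)! ≡ -1 × (42)^(-1) ≡ (-1)×(-1) = 1 (mod 43)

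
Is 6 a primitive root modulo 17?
ord_17(6) divides 16. For each prime q|16: 6^{8}≡16, none ≡ 1. So 6 has order 16 and is a primitive root mod 17.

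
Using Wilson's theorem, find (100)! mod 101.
By Wilson's theorem, (100)! ≡ -1 ≡ 100 (mod 101)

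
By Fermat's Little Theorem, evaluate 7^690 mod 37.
By Fermat: 7^{36} ≡ 1 (mod 37). 690 ≡ 6 (mod 36). So 7^{690} ≡ 7^{6} ≡ 26 (mod 37)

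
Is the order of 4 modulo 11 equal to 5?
Powers of 4 mod 11: 4^1≡4, 4^2≡5, 4^3≡9, 4^4≡3, 4^5≡1. First k with 4^k≡1 is k=5. Yes, ord_11(4) = 5.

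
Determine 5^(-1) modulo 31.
Since 31 is prime, by Fermat 5^(-1) ≡ 5^{29} ≡ 25 (mod 31). Verify: 5 × 25 = 125 ≡ 1 (mod 31)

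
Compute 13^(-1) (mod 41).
Since 41 is prime, by Fermat 13^(-1) ≡ 13^{39} ≡ 19 (mod 41). Verify: 13 × 19 = 247 ≡ 1 (mod 41)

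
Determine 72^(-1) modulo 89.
Since 89 is prime, by Fermat 72^(-1) ≡ 72^{87} ≡ 68 mod 89. Verify: 72 × 68 = 4896 ≡ 1 mod 89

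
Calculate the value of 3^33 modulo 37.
By repeated squaring mod 37: 3^{1}≡3, 3^{2}≡9, 3^{4}≡7, 3^{8}≡12, 3^{16}≡33, 3^{32}≡16. Then 3^{33} = 3^{32+1} ≡ 16 × 3 ≡ 11 mod 37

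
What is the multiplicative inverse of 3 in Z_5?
Since 5 is prime, by Fermat 3^(-1) ≡ 3^{3} ≡ 2 (mod 5). Verify: 3 × 2 = 6 ≡ 1 (mod 5)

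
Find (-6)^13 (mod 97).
By repeated squaring (mod 97): (-6)^{1}≡91, (-6)^{2}≡36, (-6)^{4}≡35, (-6)^{8}≡61. Then (-6)^{13} = (-6)^{8+4+1} ≡ 61 × 35 × 91 ≡ 91 (mod 97)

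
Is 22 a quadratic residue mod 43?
By Euler's criterion: 22^{21} ≡ 42 (mod 43). Since this equals -1 (≡ 42), 22 is not a QR.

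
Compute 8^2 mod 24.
8^{2} = 64 ≡ 16 (mod 24)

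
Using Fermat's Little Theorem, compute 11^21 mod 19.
By Fermat: 11^{18} ≡ 1 (mod 19). So 11^{21} = 11^{18} · 11^{3} ≡ 11^{3} ≡ 1 (mod 19)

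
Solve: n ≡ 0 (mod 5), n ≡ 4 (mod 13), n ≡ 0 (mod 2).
M = 5 × 13 × 2 = 130. M₁ = 26, y₁ ≡ 1 (mod 5). M₂ = 10, y₂ ≡ 4 (mod 13). M₃ = 65, y₃ ≡ 1 (mod 2). n = 0×26×1 + 4×10×4 + 0×65×1 ≡ 30 (mod 130)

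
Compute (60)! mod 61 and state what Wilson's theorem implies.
(60)! mod 61 = 60. Since this equals -1 (mod 61), Wilson confirms 61 is prime.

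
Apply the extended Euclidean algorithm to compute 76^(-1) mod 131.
Extended GCD: 76(50) + 131(-29) = 1. So 76^(-1) ≡ 50 mod 131. Verify: 76 × 50 = 3800 ≡ 1 mod 131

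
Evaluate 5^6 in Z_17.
By repeated squaring (mod 17): 5^{1}≡5, 5^{2}≡8, 5^{4}≡13. Then 5^{6} = 5^{4+2} ≡ 13 × 8 ≡ 2 (mod 17)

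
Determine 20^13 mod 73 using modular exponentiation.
By repeated squaring (mod 73): 20^{1}≡20, 20^{2}≡35, 20^{4}≡57, 20^{8}≡37. Then 20^{13} = 20^{8+4+1} ≡ 37 × 57 × 20 ≡ 59 (mod 73)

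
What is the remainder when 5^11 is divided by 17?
By repeated squaring mod 17: 5^{1}≡5, 5^{2}≡8, 5^{4}≡13, 5^{8}≡16. Then 5^{11} = 5^{8+2+1} ≡ 16 × 8 × 5 ≡ 11 mod 17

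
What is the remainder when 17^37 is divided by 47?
By repeated squaring (mod 47): 17^{1}≡17, 17^{2}≡7, 17^{4}≡2, 17^{8}≡4, 17^{16}≡16, 17^{32}≡21. Then 17^{37} = 17^{32+4+1} ≡ 21 × 2 × 17 ≡ 9 (mod 47)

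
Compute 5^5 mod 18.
By repeated squaring mod 18: 5^{1}≡5, 5^{2}≡7, 5^{4}≡13. Then 5^{5} = 5^{4+1} ≡ 13 × 5 ≡ 11 mod 18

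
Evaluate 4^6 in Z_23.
By repeated squaring mod 23: 4^{1}≡4, 4^{2}≡16, 4^{4}≡3. Then 4^{6} = 4^{4+2} ≡ 3 × 16 ≡ 2 mod 23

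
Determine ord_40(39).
Powers of 39 mod 40: 39^1≡39, 39^2≡1. So the order of 39 is 2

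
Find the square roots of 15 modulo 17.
The square roots of 15 mod 17 are 7 and 10. Verify: 7² = 49 ≡ 15 mod 17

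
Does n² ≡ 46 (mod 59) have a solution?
By Euler's criterion: 46^{29} ≡ 1 (mod 59). Since this equals 1, 46 is a QR.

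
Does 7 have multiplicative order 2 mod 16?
Powers of 7 mod 16: 7^1≡7, 7^2≡1. First k with 7^k≡1 is k=2. Yes, ord_16(7) = 2.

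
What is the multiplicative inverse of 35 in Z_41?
Since 41 is prime, by Fermat 35^(-1) ≡ 35^{39} ≡ 34 mod 41. Verify: 35 × 34 = 1190 ≡ 1 mod 41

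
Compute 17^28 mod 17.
By repeated squaring mod 17: 17^{1}≡0, 17^{2}≡0, 17^{4}≡0, 17^{8}≡0, 17^{16}≡0. Then 17^{28} = 17^{16+8+4} ≡ 0 × 0 × 0 ≡ 0 mod 17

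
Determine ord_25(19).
Powers of 19 mod 25: 19^1≡19, 19^2≡11, 19^3≡9, 19^4≡21, 19^5≡24, 19^6≡6, 19^7≡14, 19^8≡16, 19^9≡4, 19^10≡1. ord_25(19) = 10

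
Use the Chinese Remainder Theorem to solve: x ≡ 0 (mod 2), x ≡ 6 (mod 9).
M = 2 × 9 = 18. M₁ = 9, y₁ ≡ 1 (mod 2). M₂ = 2, y₂ ≡ 5 (mod 9). x = 0×9×1 + 6×2×5 ≡ 6 (mod 18)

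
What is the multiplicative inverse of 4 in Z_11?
Since 11 is prime, by Fermat 4^(-1) ≡ 4^{9} ≡ 3 (mod 11). Verify: 4 × 3 = 12 ≡ 1 (mod 11)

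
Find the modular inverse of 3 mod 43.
Since 43 is prime, by Fermat 3^(-1) ≡ 3^{41} ≡ 29 mod 43. Verify: 3 × 29 = 87 ≡ 1 mod 43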